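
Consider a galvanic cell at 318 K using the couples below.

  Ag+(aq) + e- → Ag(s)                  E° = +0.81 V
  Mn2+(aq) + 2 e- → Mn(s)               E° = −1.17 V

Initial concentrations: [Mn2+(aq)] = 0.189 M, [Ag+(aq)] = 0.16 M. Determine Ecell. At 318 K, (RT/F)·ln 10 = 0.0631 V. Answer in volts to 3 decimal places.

+1.953 V

Since E°(Ag⁺/Ag) > E°(Mn²⁺/Mn), Ag⁺/Ag serves as the cathode.
E°cell = E°cat − E°an = +0.81 − (−1.17) = +1.98 V; n = 2.
For the overall reaction 2 Ag+(aq) + Mn(s) → 2 Ag(s) + Mn2+(aq), Q = [Mn2+(aq)] / [Ag+(aq)]^2 = 7.38, giving log Q = 0.868.
Applying E = E° − (RT ln10/nF)·log Q gives +1.98 − (0.0631/2)(0.868) = +1.953 V.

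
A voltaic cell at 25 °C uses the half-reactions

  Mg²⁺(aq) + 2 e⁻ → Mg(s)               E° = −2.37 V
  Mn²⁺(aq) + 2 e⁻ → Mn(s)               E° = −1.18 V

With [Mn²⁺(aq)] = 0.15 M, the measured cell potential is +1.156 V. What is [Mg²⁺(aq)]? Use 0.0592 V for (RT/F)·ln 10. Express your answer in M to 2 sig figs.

2.1 M

Mn²⁺/Mn is the cathode (higher E°); E°cell = −1.18 − (−2.37) = +1.19 V with n = 2.
Rearranging E = E° − (0.0592/n)·log Q gives log Q = 2(+1.19 − (+1.156))/0.0592 = 1.149.
For Mn²⁺(aq) + Mg(s) → Mn(s) + Mg²⁺(aq), the reaction quotient is Q = [Mg²⁺(aq)] / [Mn²⁺(aq)].
Isolating [Mg²⁺(aq)] in Q = 10^{1.149} yields log [Mg²⁺(aq)] = 0.325, i.e. 2.1 M.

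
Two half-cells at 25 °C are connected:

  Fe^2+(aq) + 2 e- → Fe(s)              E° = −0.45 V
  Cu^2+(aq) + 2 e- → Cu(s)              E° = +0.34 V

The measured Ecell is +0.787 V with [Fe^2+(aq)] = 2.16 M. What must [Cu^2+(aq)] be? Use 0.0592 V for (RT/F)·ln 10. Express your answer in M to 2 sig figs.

1.7 M

The Cu²⁺/Cu couple has the larger reduction potential, so it is the cathode: E°cell = +0.34 − (−0.45) = +0.79 V and n = 2.
Rearranging E = E° − (0.0592/n)·log Q gives log Q = 2(+0.79 − (+0.787))/0.0592 = 0.101.
For Cu^2+(aq) + Fe(s) → Cu(s) + Fe^2+(aq), the reaction quotient is Q = [Fe^2+(aq)] / [Cu^2+(aq)].
Solving for the unknown gives log [Cu^2+(aq)] = 0.233, so [Cu^2+(aq)] ≈ 1.7 M.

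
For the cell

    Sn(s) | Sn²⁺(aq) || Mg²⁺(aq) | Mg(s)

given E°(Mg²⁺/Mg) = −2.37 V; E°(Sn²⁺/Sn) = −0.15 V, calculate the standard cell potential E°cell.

By convention the left-hand electrode in cell notation is the anode (oxidation) and the right-hand electrode is the cathode (reduction).
E°cell = E°(right) − E°(left) = −2.37 − (−0.15) = −2.22 V.
The negative sign shows that, as written, the cell would require an external voltage to drive the reaction.

−2.22 V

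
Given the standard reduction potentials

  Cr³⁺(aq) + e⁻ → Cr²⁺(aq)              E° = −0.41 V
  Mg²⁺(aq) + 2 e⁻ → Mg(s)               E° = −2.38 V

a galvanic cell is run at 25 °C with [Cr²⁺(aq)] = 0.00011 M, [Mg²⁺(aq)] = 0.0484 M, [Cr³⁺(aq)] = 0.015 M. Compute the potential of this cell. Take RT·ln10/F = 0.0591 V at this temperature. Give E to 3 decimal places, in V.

+2.135 V

Cr³⁺/Cr²⁺ is reduced (cathode, E° = −0.41 V) and Mg²⁺/Mg is oxidized (anode).
The standard potential is −0.41 − (−2.38) = +1.97 V and the balanced reaction transfers n = 2 electrons.
For the overall reaction 2 Cr³⁺(aq) + Mg(s) → 2 Cr²⁺(aq) + Mg²⁺(aq), Q = ([Cr²⁺(aq)]^2·[Mg²⁺(aq)]) / [Cr³⁺(aq)]^2 = 2.6×10^−6, giving log Q = −5.585.
By the Nernst equation, E = +1.97 − (0.0591/2)·(−5.585) = +2.135 V.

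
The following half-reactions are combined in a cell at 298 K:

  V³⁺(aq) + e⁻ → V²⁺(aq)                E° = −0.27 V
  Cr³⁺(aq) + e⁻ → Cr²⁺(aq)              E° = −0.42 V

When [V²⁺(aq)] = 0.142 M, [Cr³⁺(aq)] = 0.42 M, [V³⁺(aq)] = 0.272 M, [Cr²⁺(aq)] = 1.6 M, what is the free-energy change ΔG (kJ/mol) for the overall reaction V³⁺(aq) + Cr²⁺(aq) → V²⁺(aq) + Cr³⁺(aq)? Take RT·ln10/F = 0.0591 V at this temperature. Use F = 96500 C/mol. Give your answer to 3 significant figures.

−19.4 kJ/mol

With V³⁺/V²⁺ reduced at the cathode, E°cell = −0.27 − (−0.42) = +0.15 V and n = 1.
The reaction quotient is ([V²⁺(aq)]·[Cr³⁺(aq)]) / ([V³⁺(aq)]·[Cr²⁺(aq)]) = 0.137; by Nernst, E = +0.15 − (0.0591/1)(−0.863) = +0.2010 V.
Finally ΔG = −nFE = −(1)(96500 C/mol)(+0.2010 V) = −19.4 kJ/mol.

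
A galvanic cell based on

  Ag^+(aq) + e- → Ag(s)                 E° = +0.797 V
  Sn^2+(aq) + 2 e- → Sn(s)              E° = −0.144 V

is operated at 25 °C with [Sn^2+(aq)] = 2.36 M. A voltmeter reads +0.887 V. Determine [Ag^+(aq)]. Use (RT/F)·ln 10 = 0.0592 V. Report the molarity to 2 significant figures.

Ag⁺/Ag is the cathode (higher E°); E°cell = +0.797 − (−0.144) = +0.941 V with n = 2.
Rearranging E = E° − (0.0592/n)·log Q gives log Q = 2(+0.941 − (+0.887))/0.0592 = 1.824.
Balancing electrons gives 2 Ag^+(aq) + Sn(s) → 2 Ag(s) + Sn^2+(aq); thus Q = [Sn^2+(aq)] / [Ag^+(aq)]^2.
Substituting the known concentrations and solving, log [Ag^+(aq)] = −0.726 and [Ag^+(aq)] = 0.19 M.

0.19 M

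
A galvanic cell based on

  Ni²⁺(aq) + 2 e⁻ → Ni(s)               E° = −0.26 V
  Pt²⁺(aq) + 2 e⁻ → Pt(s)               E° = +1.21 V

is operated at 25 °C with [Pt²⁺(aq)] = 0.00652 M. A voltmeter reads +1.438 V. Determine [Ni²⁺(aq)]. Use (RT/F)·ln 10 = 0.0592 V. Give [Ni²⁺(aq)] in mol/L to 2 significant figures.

0.079 M

Pt²⁺/Pt is the cathode (higher E°); E°cell = +1.21 − (−0.26) = +1.47 V with n = 2.
Since E = E° − (0.0592/n)·log Q, log Q = n(E° − E)/0.0592 = 1.081.
Balancing electrons gives Pt²⁺(aq) + Ni(s) → Pt(s) + Ni²⁺(aq); thus Q = [Ni²⁺(aq)] / [Pt²⁺(aq)].
Solving for the unknown gives log [Ni²⁺(aq)] = −1.105, so [Ni²⁺(aq)] ≈ 0.079 M.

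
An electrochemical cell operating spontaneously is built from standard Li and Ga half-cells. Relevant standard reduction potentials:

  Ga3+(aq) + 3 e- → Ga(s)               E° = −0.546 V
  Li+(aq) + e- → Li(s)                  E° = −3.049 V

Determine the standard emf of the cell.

The Ga³⁺/Ga couple has the higher E°, so Ga ion is reduced (cathode) and Li is oxidized (anode).
E°cell = E°(cathode) − E°(anode) = −0.546 − (−3.049) = +2.503 V.

+2.503 V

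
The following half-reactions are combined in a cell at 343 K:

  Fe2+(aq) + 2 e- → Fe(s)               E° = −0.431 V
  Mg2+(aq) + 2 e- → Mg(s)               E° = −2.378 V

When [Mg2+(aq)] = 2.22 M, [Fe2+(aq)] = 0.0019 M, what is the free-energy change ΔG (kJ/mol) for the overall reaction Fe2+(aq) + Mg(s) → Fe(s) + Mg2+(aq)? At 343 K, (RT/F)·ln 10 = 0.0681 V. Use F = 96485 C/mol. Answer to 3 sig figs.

The standard cell potential is −0.431 − (−2.378) = +1.947 V, with n = 2 electrons in the balanced equation.
Here Q = [Mg2+(aq)] / [Fe2+(aq)] = 1.17×10^3 (log Q = 3.068), giving E = +1.947 − (0.0681/2)·(3.068) = +1.8425 V.
ΔG = −nFE = −(2)(96485)(+1.8425) J/mol = −356 kJ/mol.

−356 kJ/mol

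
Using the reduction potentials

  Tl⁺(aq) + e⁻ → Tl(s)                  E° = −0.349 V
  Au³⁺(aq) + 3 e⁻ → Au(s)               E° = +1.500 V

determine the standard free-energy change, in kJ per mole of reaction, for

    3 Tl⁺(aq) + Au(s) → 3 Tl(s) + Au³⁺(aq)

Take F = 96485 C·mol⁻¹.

In the reaction as written Tl⁺(aq) is reduced, so the Tl⁺/Tl couple is the cathode and Au³⁺/Au is the anode.
E°cell = −0.349 − (+1.500) = −1.849 V; balancing electrons gives n = 3.
ΔG° = −nFE°cell = −(3)(96485)(−1.849) J/mol = +535 kJ/mol.

+535 kJ/mol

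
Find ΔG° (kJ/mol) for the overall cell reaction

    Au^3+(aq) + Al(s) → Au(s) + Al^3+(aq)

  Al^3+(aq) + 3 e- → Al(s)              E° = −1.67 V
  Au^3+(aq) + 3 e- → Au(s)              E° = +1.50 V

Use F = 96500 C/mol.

In the reaction as written Au^3+(aq) is reduced, so the Au³⁺/Au couple is the cathode and Al³⁺/Al is the anode.
E°cell = +1.50 − (−1.67) = +3.17 V; balancing electrons gives n = 3.
ΔG° = −nFE°cell = −(3)(96500)(+3.17) J/mol = −918 kJ/mol.

−918 kJ/mol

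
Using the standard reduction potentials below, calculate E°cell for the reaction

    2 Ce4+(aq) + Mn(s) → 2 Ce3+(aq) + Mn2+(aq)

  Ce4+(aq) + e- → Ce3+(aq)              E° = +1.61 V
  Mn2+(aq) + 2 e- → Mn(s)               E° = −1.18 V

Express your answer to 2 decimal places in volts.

In the reaction as written, Ce4+(aq) is reduced (cathode) and Mn2+(aq) is produced by oxidation at the anode.
E°cell = E°(cathode) − E°(anode) = +1.61 − (−1.18) = +2.79 V.

+2.79 V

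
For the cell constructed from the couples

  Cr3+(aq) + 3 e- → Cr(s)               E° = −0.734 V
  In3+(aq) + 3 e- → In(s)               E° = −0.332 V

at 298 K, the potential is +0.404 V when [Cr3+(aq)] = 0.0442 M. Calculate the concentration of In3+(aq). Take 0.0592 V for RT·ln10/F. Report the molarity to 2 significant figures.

0.056 M

With In³⁺/In at the cathode and Cr³⁺/Cr at the anode, E°cell = −0.332 − (−0.734) = +0.402 V (n = 3).
Rearranging E = E° − (0.0592/n)·log Q gives log Q = 3(+0.402 − (+0.404))/0.0592 = −0.101.
The balanced reaction is In3+(aq) + Cr(s) → In(s) + Cr3+(aq), so Q = [Cr3+(aq)] / [In3+(aq)].
Solving for the unknown gives log [In3+(aq)] = −1.254, so [In3+(aq)] ≈ 0.056 M.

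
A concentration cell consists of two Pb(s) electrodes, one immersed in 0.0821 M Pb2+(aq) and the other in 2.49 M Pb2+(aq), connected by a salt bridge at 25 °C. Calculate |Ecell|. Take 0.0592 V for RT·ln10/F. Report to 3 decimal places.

0.044 V

For a concentration cell E°cell = 0, since both electrodes use the same couple.
The compartment with the higher Pb2+(aq) concentration (2.49 M) acts as the cathode; ions are reduced there and produced at the dilute (0.0821 M) anode.
With n = 2, Ecell = −(0.0592/2)·log([dilute]/[conc]) = −(0.0592/2)·log(0.0821/2.49) = +0.044 V.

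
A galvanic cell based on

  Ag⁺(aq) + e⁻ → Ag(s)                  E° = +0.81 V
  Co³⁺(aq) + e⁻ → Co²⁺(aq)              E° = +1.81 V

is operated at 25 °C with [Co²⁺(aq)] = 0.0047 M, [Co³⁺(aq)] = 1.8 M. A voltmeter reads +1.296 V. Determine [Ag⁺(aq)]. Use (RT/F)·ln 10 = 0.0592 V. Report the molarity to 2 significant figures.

With Co³⁺/Co²⁺ at the cathode and Ag⁺/Ag at the anode, E°cell = +1.81 − (+0.81) = +1.00 V (n = 1).
Rearranging E = E° − (0.0592/n)·log Q gives log Q = 1(+1.00 − (+1.296))/0.0592 = −5.000.
The balanced reaction is Co³⁺(aq) + Ag(s) → Co²⁺(aq) + Ag⁺(aq), so Q = ([Co²⁺(aq)]·[Ag⁺(aq)]) / [Co³⁺(aq)].
Isolating [Ag⁺(aq)] in Q = 10^{−5.000} yields log [Ag⁺(aq)] = −2.417, i.e. 0.0038 M.

0.0038 M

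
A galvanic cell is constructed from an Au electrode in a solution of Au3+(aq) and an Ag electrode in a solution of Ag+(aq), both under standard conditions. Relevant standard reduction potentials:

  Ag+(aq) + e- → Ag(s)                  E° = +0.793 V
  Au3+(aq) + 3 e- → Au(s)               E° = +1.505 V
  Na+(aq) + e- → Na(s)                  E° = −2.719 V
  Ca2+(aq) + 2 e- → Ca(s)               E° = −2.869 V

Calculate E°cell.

+0.712 V

The Au³⁺/Au couple has the higher E°, so Au ion is reduced (cathode) and Ag is oxidized (anode).
E°cell = E°(cathode) − E°(anode) = +1.505 − (+0.793) = +0.712 V.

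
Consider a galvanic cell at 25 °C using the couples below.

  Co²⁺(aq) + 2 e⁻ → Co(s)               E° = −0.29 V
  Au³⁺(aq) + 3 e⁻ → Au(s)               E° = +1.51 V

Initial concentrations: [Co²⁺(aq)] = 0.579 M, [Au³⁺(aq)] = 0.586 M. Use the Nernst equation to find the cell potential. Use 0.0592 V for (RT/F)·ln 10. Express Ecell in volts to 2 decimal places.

+1.80 V

Since E°(Au³⁺/Au) > E°(Co²⁺/Co), Au³⁺/Au serves as the cathode.
E°cell = E°cat − E°an = +1.51 − (−0.29) = +1.80 V; n = 6.
For the overall reaction 2 Au³⁺(aq) + 3 Co(s) → 2 Au(s) + 3 Co²⁺(aq), Q = [Co²⁺(aq)]^3 / [Au³⁺(aq)]^2 = 0.565, giving log Q = −0.248.
By the Nernst equation, E = +1.80 − (0.0592/6)·(−0.248) = +1.80 V.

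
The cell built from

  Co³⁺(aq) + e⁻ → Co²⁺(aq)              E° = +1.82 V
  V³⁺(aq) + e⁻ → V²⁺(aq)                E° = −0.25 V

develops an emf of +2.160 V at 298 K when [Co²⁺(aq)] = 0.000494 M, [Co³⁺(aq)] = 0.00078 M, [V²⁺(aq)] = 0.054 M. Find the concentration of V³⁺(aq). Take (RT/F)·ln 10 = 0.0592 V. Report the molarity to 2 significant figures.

Co³⁺/Co²⁺ is the cathode (higher E°); E°cell = +1.82 − (−0.25) = +2.07 V with n = 1.
Rearranging E = E° − (0.0592/n)·log Q gives log Q = 1(+2.07 − (+2.160))/0.0592 = −1.520.
The balanced reaction is Co³⁺(aq) + V²⁺(aq) → Co²⁺(aq) + V³⁺(aq), so Q = ([Co²⁺(aq)]·[V³⁺(aq)]) / ([Co³⁺(aq)]·[V²⁺(aq)]).
Isolating [V³⁺(aq)] in Q = 10^{−1.520} yields log [V³⁺(aq)] = −2.589, i.e. 0.0026 M.

0.0026 M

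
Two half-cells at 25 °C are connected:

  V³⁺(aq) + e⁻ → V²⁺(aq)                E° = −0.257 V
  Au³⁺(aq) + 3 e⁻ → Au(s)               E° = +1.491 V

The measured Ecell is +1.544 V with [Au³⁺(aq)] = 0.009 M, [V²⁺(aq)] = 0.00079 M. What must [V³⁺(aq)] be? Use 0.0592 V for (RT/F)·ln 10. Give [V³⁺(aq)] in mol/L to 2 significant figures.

The Au³⁺/Au couple has the larger reduction potential, so it is the cathode: E°cell = +1.491 − (−0.257) = +1.748 V and n = 3.
From the Nernst equation, log Q = n(E° − E)/0.0592 = 3·(+1.748 − (+1.544))/0.0592 = 10.338.
Balancing electrons gives Au³⁺(aq) + 3 V²⁺(aq) → Au(s) + 3 V³⁺(aq); thus Q = [V³⁺(aq)]^3 / ([Au³⁺(aq)]·[V²⁺(aq)]^3).
Isolating [V³⁺(aq)] in Q = 10^{10.338} yields log [V³⁺(aq)] = −0.338, i.e. 0.46 M.

0.46 M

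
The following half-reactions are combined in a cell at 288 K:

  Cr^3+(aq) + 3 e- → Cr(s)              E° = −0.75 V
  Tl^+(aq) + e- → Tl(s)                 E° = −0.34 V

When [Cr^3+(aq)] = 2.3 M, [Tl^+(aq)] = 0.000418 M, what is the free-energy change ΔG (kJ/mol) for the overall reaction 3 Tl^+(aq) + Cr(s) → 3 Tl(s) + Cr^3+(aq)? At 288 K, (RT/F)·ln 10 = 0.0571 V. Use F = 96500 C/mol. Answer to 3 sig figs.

E°cell = −0.34 − (−0.75) = +0.41 V; the balanced reaction transfers n = 3 electrons.
The reaction quotient is [Cr^3+(aq)] / [Tl^+(aq)]^3 = 3.15×10^10; by Nernst, E = +0.41 − (0.0571/3)(10.498) = +0.2102 V.
ΔG = −nFE = −(3)(96500)(+0.2102) J/mol = −60.9 kJ/mol.

−60.9 kJ/mol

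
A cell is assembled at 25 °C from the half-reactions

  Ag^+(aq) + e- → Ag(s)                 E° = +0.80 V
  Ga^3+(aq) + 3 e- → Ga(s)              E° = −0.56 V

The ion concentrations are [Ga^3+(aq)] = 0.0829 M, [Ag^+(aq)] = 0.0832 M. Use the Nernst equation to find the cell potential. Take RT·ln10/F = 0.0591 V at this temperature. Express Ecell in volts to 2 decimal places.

+1.32 V

The Ag⁺/Ag couple has the more positive E°, so it is the cathode; Ga³⁺/Ga is the anode.
The standard potential is +0.80 − (−0.56) = +1.36 V and the balanced reaction transfers n = 3 electrons.
For the overall reaction 3 Ag^+(aq) + Ga(s) → 3 Ag(s) + Ga^3+(aq), Q = [Ga^3+(aq)] / [Ag^+(aq)]^3 = 144, giving log Q = 2.158.
Applying E = E° − (RT ln10/nF)·log Q gives +1.36 − (0.0591/3)(2.158) = +1.32 V.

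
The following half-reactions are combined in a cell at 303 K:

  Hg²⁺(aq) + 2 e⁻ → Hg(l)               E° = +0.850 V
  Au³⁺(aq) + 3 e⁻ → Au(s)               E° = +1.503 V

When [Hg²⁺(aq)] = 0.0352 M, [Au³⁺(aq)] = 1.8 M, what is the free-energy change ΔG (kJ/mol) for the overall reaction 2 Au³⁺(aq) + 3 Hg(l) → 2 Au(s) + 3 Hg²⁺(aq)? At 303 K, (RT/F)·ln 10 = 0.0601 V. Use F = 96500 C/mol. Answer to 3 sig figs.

E°cell = +1.503 − (+0.850) = +0.653 V; the balanced reaction transfers n = 6 electrons.
The reaction quotient is [Hg²⁺(aq)]^3 / [Au³⁺(aq)]^2 = 1.35×10^−5; by Nernst, E = +0.653 − (0.0601/6)(−4.871) = +0.7018 V.
Finally ΔG = −nFE = −(6)(96500 C/mol)(+0.7018 V) = −406 kJ/mol.

−406 kJ/mol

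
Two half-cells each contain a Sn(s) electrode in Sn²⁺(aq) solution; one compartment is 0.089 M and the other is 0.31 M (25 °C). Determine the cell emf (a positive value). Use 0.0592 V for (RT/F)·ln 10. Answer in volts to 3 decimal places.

0.016 V

For a concentration cell E°cell = 0, since both electrodes use the same couple.
The compartment with the higher Sn²⁺(aq) concentration (0.31 M) acts as the cathode; ions are reduced there and produced at the dilute (0.089 M) anode.
With n = 2, Ecell = −(0.0592/2)·log([dilute]/[conc]) = −(0.0592/2)·log(0.089/0.31) = +0.016 V.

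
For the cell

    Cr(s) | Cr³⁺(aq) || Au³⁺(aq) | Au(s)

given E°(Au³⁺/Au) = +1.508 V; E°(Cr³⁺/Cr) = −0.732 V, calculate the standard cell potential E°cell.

By convention the left-hand electrode in cell notation is the anode (oxidation) and the right-hand electrode is the cathode (reduction).
E°cell = E°(right) − E°(left) = +1.508 − (−0.732) = +2.240 V.

+2.240 V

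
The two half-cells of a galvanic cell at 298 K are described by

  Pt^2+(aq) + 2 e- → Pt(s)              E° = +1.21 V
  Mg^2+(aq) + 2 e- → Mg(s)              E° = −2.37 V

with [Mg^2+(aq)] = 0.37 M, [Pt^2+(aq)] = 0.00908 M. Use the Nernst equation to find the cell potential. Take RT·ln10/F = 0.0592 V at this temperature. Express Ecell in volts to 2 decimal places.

Since E°(Pt²⁺/Pt) > E°(Mg²⁺/Mg), Pt²⁺/Pt serves as the cathode.
E°cell = +1.21 − (−2.37) = +3.58 V, with n = 2 electrons transferred.
Balancing gives Pt^2+(aq) + Mg(s) → Pt(s) + Mg^2+(aq); hence Q = [Mg^2+(aq)] / [Pt^2+(aq)] = 40.7 (log Q = 1.610).
By the Nernst equation, E = +3.58 − (0.0592/2)·(1.610) = +3.53 V.

+3.53 V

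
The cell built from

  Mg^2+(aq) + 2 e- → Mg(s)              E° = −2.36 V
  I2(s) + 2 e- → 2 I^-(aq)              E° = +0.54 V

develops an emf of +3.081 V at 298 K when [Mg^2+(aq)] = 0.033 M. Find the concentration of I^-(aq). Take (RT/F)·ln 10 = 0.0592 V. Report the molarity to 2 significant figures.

0.0048 M

With I₂/I⁻ at the cathode and Mg²⁺/Mg at the anode, E°cell = +0.54 − (−2.36) = +2.90 V (n = 2).
Since E = E° − (0.0592/n)·log Q, log Q = n(E° − E)/0.0592 = −6.115.
The balanced reaction is I2(s) + Mg(s) → 2 I^-(aq) + Mg^2+(aq), so Q = [I^-(aq)]^2·[Mg^2+(aq)].
Isolating [I^-(aq)] in Q = 10^{−6.115} yields log [I^-(aq)] = −2.317, i.e. 0.0048 M.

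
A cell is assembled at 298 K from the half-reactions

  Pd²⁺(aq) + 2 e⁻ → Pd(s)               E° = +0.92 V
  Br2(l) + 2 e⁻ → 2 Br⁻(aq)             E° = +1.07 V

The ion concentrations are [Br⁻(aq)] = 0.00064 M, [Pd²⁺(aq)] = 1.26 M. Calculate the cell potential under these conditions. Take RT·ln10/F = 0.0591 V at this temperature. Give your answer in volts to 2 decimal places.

Br₂/Br⁻ is reduced (cathode, E° = +1.07 V) and Pd²⁺/Pd is oxidized (anode).
E°cell = +1.07 − (+0.92) = +0.15 V, with n = 2 electrons transferred.
The balanced reaction is Br2(l) + Pd(s) → 2 Br⁻(aq) + Pd²⁺(aq), so Q = [Br⁻(aq)]^2·[Pd²⁺(aq)] = 5.16×10^−7 and log Q = −6.287.
E = E° − (0.0591/n)·log Q = +0.15 − (0.0591/2)(−6.287) = +0.34 V.

+0.34 V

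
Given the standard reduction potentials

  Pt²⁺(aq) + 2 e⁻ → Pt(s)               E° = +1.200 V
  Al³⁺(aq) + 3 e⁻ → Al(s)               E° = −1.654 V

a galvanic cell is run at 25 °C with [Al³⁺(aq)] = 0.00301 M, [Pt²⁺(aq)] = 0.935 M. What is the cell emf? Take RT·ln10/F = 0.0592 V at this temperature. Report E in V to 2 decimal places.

Since E°(Pt²⁺/Pt) > E°(Al³⁺/Al), Pt²⁺/Pt serves as the cathode.
E°cell = E°cat − E°an = +1.200 − (−1.654) = +2.854 V; n = 6.
Balancing gives 3 Pt²⁺(aq) + 2 Al(s) → 3 Pt(s) + 2 Al³⁺(aq); hence Q = [Al³⁺(aq)]^2 / [Pt²⁺(aq)]^3 = 1.11×10^−5 (log Q = −4.955).
By the Nernst equation, E = +2.854 − (0.0592/6)·(−4.955) = +2.90 V.

+2.90 V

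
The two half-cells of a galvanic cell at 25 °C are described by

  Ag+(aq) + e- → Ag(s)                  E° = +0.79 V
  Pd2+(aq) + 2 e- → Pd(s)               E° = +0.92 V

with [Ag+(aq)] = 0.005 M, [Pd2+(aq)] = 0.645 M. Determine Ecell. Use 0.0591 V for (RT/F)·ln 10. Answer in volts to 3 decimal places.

Since E°(Pd²⁺/Pd) > E°(Ag⁺/Ag), Pd²⁺/Pd serves as the cathode.
E°cell = +0.92 − (+0.79) = +0.13 V, with n = 2 electrons transferred.
Balancing gives Pd2+(aq) + 2 Ag(s) → Pd(s) + 2 Ag+(aq); hence Q = [Ag+(aq)]^2 / [Pd2+(aq)] = 3.88×10^−5 (log Q = −4.412).
By the Nernst equation, E = +0.13 − (0.0591/2)·(−4.412) = +0.260 V.

+0.260 V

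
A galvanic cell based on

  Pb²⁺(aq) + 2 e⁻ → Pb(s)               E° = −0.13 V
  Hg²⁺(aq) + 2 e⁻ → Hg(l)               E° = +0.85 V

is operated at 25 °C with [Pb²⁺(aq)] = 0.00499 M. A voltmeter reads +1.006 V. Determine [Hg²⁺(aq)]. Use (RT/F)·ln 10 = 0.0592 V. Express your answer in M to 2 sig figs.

The Hg²⁺/Hg couple has the larger reduction potential, so it is the cathode: E°cell = +0.85 − (−0.13) = +0.98 V and n = 2.
Since E = E° − (0.0592/n)·log Q, log Q = n(E° − E)/0.0592 = −0.878.
The balanced reaction is Hg²⁺(aq) + Pb(s) → Hg(l) + Pb²⁺(aq), so Q = [Pb²⁺(aq)] / [Hg²⁺(aq)].
Isolating [Hg²⁺(aq)] in Q = 10^{−0.878} yields log [Hg²⁺(aq)] = −1.424, i.e. 0.038 M.

0.038 M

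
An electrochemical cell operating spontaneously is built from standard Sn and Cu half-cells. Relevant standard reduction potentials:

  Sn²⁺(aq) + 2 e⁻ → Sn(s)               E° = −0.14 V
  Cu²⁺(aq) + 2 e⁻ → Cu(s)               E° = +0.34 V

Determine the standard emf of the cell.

+0.48 V

Of the two couples in this cell, the one with the more positive reduction potential is reduced at the cathode: here that is Cu²⁺/Cu (+0.34 V); Sn²⁺/Sn (−0.14 V) is the anode.
E°cell = E°(cathode) − E°(anode) = +0.34 − (−0.14) = +0.48 V.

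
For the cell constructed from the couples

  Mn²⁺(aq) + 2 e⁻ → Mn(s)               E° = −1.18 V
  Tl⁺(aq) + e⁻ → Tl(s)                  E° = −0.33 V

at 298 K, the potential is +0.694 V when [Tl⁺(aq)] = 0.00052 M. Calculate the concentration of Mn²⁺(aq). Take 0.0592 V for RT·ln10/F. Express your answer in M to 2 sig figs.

The Tl⁺/Tl couple has the larger reduction potential, so it is the cathode: E°cell = −0.33 − (−1.18) = +0.85 V and n = 2.
Since E = E° − (0.0592/n)·log Q, log Q = n(E° − E)/0.0592 = 5.270.
Balancing electrons gives 2 Tl⁺(aq) + Mn(s) → 2 Tl(s) + Mn²⁺(aq); thus Q = [Mn²⁺(aq)] / [Tl⁺(aq)]^2.
Solving for the unknown gives log [Mn²⁺(aq)] = −1.298, so [Mn²⁺(aq)] ≈ 0.050 M.

0.050 M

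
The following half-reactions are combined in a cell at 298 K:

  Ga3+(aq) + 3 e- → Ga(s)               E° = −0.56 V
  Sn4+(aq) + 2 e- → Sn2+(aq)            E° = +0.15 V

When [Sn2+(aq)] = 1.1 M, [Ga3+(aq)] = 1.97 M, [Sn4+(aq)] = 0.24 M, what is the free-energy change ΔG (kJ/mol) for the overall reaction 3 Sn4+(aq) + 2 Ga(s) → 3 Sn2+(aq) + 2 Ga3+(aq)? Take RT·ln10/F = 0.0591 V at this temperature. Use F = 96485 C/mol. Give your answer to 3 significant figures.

−396 kJ/mol

The standard cell potential is +0.15 − (−0.56) = +0.71 V, with n = 6 electrons in the balanced equation.
Q = ([Sn2+(aq)]^3·[Ga3+(aq)]^2) / [Sn4+(aq)]^3 = 374, so log Q = 2.572 and E = +0.71 − (0.0591/6)(2.572) = +0.6847 V.
ΔG = −nFE = −(6)(96485)(+0.6847) J/mol = −396 kJ/mol.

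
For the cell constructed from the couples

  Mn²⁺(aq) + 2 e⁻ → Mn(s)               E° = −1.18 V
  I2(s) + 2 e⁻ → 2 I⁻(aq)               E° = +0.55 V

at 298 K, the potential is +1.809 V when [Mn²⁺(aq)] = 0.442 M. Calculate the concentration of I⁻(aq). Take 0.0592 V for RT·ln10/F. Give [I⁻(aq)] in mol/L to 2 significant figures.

With I₂/I⁻ at the cathode and Mn²⁺/Mn at the anode, E°cell = +0.55 − (−1.18) = +1.73 V (n = 2).
From the Nernst equation, log Q = n(E° − E)/0.0592 = 2·(+1.73 − (+1.809))/0.0592 = −2.669.
For I2(s) + Mn(s) → 2 I⁻(aq) + Mn²⁺(aq), the reaction quotient is Q = [I⁻(aq)]^2·[Mn²⁺(aq)].
Isolating [I⁻(aq)] in Q = 10^{−2.669} yields log [I⁻(aq)] = −1.157, i.e. 0.070 M.

0.070 M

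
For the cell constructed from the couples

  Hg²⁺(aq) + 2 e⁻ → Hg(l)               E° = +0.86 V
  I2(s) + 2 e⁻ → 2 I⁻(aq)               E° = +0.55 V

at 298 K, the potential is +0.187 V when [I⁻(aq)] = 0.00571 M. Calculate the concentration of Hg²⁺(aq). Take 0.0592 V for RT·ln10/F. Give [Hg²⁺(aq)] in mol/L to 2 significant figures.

2.1 M

With Hg²⁺/Hg at the cathode and I₂/I⁻ at the anode, E°cell = +0.86 − (+0.55) = +0.31 V (n = 2).
Since E = E° − (0.0592/n)·log Q, log Q = n(E° − E)/0.0592 = 4.155.
The balanced reaction is Hg²⁺(aq) + 2 I⁻(aq) → Hg(l) + I2(s), so Q = 1 / ([Hg²⁺(aq)]·[I⁻(aq)]^2).
Solving for the unknown gives log [Hg²⁺(aq)] = 0.332, so [Hg²⁺(aq)] ≈ 2.1 M.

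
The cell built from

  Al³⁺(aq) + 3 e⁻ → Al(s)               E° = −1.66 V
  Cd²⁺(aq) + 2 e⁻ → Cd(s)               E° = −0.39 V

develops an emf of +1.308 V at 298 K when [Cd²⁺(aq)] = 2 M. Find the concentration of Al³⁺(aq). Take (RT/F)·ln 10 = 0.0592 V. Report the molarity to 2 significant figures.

0.034 M

With Cd²⁺/Cd at the cathode and Al³⁺/Al at the anode, E°cell = −0.39 − (−1.66) = +1.27 V (n = 6).
From the Nernst equation, log Q = n(E° − E)/0.0592 = 6·(+1.27 − (+1.308))/0.0592 = −3.851.
For 3 Cd²⁺(aq) + 2 Al(s) → 3 Cd(s) + 2 Al³⁺(aq), the reaction quotient is Q = [Al³⁺(aq)]^2 / [Cd²⁺(aq)]^3.
Solving for the unknown gives log [Al³⁺(aq)] = −1.474, so [Al³⁺(aq)] ≈ 0.034 M.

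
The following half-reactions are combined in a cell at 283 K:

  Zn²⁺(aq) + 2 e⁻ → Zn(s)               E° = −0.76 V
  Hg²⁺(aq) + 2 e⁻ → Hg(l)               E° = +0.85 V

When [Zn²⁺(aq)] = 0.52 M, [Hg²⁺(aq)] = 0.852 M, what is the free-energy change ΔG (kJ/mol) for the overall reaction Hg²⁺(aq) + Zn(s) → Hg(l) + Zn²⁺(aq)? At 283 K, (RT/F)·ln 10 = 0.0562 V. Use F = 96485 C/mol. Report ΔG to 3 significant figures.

−312 kJ/mol

E°cell = +0.85 − (−0.76) = +1.61 V; the balanced reaction transfers n = 2 electrons.
Q = [Zn²⁺(aq)] / [Hg²⁺(aq)] = 0.61, so log Q = −0.214 and E = +1.61 − (0.0562/2)(−0.214) = +1.6160 V.
Then ΔG = −nFE = −2 × 96485 × +1.6160 J/mol = −312 kJ/mol.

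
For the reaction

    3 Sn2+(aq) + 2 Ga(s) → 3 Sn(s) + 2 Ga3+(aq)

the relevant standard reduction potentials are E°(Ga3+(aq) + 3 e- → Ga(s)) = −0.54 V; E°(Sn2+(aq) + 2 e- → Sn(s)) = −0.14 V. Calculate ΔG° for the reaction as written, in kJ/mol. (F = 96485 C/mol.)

−232 kJ/mol

In the reaction as written Sn2+(aq) is reduced, so the Sn²⁺/Sn couple is the cathode and Ga³⁺/Ga is the anode.
E°cell = −0.14 − (−0.54) = +0.40 V; balancing electrons gives n = 6.
ΔG° = −nFE°cell = −(6)(96485)(+0.40) J/mol = −232 kJ/mol.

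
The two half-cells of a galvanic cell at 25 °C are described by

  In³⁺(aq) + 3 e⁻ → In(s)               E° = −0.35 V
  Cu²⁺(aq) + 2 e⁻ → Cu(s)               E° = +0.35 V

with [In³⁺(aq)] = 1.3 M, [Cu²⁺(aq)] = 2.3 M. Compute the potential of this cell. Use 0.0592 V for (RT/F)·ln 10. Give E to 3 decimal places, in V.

Cu²⁺/Cu is reduced (cathode, E° = +0.35 V) and In³⁺/In is oxidized (anode).
E°cell = +0.35 − (−0.35) = +0.70 V, with n = 6 electrons transferred.
For the overall reaction 3 Cu²⁺(aq) + 2 In(s) → 3 Cu(s) + 2 In³⁺(aq), Q = [In³⁺(aq)]^2 / [Cu²⁺(aq)]^3 = 0.139, giving log Q = −0.857.
Applying E = E° − (RT ln10/nF)·log Q gives +0.70 − (0.0592/6)(−0.857) = +0.708 V.

+0.708 V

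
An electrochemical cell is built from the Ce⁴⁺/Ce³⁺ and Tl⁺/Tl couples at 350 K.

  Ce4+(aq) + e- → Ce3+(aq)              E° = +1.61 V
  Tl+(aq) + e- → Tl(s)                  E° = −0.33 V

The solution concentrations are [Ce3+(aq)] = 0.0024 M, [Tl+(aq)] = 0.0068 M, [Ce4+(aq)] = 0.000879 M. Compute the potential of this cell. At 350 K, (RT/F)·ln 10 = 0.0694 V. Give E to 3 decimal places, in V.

Ce⁴⁺/Ce³⁺ is reduced (cathode, E° = +1.61 V) and Tl⁺/Tl is oxidized (anode).
E°cell = E°cat − E°an = +1.61 − (−0.33) = +1.94 V; n = 1.
The balanced reaction is Ce4+(aq) + Tl(s) → Ce3+(aq) + Tl+(aq), so Q = ([Ce3+(aq)]·[Tl+(aq)]) / [Ce4+(aq)] = 0.0186 and log Q = −1.731.
E = E° − (0.0694/n)·log Q = +1.94 − (0.0694/1)(−1.731) = +2.060 V.

+2.060 V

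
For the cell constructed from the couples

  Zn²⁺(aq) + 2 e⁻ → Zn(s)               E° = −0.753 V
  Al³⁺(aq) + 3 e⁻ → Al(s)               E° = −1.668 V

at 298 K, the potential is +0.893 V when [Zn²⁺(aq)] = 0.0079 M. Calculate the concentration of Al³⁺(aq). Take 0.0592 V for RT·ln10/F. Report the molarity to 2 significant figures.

0.0091 M

Zn²⁺/Zn is the cathode (higher E°); E°cell = −0.753 − (−1.668) = +0.915 V with n = 6.
From the Nernst equation, log Q = n(E° − E)/0.0592 = 6·(+0.915 − (+0.893))/0.0592 = 2.230.
Balancing electrons gives 3 Zn²⁺(aq) + 2 Al(s) → 3 Zn(s) + 2 Al³⁺(aq); thus Q = [Al³⁺(aq)]^2 / [Zn²⁺(aq)]^3.
Solving for the unknown gives log [Al³⁺(aq)] = −2.039, so [Al³⁺(aq)] ≈ 0.0091 M.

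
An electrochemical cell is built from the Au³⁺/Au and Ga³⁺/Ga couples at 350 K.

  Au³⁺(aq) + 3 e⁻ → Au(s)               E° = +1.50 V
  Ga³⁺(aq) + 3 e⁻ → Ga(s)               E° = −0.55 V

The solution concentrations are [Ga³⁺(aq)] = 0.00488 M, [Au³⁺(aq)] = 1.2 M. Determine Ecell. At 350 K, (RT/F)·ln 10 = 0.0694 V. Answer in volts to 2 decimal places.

+2.11 V

Au³⁺/Au is reduced (cathode, E° = +1.50 V) and Ga³⁺/Ga is oxidized (anode).
E°cell = +1.50 − (−0.55) = +2.05 V, with n = 3 electrons transferred.
For the overall reaction Au³⁺(aq) + Ga(s) → Au(s) + Ga³⁺(aq), Q = [Ga³⁺(aq)] / [Au³⁺(aq)] = 0.00407, giving log Q = −2.391.
E = E° − (0.0694/n)·log Q = +2.05 − (0.0694/3)(−2.391) = +2.11 V.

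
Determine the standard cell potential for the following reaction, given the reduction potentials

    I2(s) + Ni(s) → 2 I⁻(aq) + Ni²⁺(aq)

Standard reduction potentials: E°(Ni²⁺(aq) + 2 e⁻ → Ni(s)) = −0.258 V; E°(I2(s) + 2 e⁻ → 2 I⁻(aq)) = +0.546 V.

+0.804 V

I2(s) gains electrons, so the I₂/I⁻ couple is the cathode; the Ni²⁺/Ni couple is the anode.
E°cell = E°(cathode) − E°(anode) = +0.546 − (−0.258) = +0.804 V.
The positive value indicates the reaction is spontaneous as written.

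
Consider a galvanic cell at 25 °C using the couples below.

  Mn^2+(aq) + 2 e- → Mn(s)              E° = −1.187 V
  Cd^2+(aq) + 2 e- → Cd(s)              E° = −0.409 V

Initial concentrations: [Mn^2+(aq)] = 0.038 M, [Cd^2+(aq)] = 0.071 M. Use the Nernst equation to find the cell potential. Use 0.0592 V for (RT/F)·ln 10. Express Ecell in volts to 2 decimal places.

Cd²⁺/Cd is reduced (cathode, E° = −0.409 V) and Mn²⁺/Mn is oxidized (anode).
E°cell = −0.409 − (−1.187) = +0.778 V, with n = 2 electrons transferred.
The balanced reaction is Cd^2+(aq) + Mn(s) → Cd(s) + Mn^2+(aq), so Q = [Mn^2+(aq)] / [Cd^2+(aq)] = 0.535 and log Q = −0.271.
E = E° − (0.0592/n)·log Q = +0.778 − (0.0592/2)(−0.271) = +0.79 V.

+0.79 V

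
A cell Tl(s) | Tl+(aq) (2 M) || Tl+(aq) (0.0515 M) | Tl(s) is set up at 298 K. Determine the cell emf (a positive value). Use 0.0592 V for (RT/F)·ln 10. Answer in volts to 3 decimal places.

For a concentration cell E°cell = 0, since both electrodes use the same couple.
The compartment with the higher Tl+(aq) concentration (2 M) acts as the cathode; ions are reduced there and produced at the dilute (0.0515 M) anode.
With n = 1, Ecell = −(0.0592/1)·log([dilute]/[conc]) = −(0.0592/1)·log(0.0515/2) = +0.094 V.

0.094 V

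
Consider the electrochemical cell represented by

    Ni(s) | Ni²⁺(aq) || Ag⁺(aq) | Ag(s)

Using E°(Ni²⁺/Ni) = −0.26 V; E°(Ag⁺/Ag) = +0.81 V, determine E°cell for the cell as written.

By convention the left-hand electrode in cell notation is the anode (oxidation) and the right-hand electrode is the cathode (reduction).
E°cell = E°(right) − E°(left) = +0.81 − (−0.26) = +1.07 V.

+1.07 V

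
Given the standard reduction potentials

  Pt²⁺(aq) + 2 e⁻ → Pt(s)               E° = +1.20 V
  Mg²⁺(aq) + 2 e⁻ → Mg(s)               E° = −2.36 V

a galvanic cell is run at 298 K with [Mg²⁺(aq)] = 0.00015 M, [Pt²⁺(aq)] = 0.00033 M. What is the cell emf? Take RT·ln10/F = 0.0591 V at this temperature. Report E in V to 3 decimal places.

Since E°(Pt²⁺/Pt) > E°(Mg²⁺/Mg), Pt²⁺/Pt serves as the cathode.
E°cell = +1.20 − (−2.36) = +3.56 V, with n = 2 electrons transferred.
Balancing gives Pt²⁺(aq) + Mg(s) → Pt(s) + Mg²⁺(aq); hence Q = [Mg²⁺(aq)] / [Pt²⁺(aq)] = 0.455 (log Q = −0.342).
Applying E = E° − (RT ln10/nF)·log Q gives +3.56 − (0.0591/2)(−0.342) = +3.570 V.

+3.570 V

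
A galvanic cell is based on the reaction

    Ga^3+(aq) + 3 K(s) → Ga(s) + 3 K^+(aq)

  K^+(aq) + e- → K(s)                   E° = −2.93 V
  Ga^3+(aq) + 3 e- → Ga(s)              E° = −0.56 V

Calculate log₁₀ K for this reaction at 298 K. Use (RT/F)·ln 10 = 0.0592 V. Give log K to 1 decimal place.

The Ga³⁺/Ga couple is reduced (cathode); E°cell = −0.56 − (−2.93) = +2.37 V with n = 3.
At equilibrium E = 0, so log K = nE°cell / 0.0592 = (3)(+2.37) / 0.0592 = 120.1.

log K = 120.1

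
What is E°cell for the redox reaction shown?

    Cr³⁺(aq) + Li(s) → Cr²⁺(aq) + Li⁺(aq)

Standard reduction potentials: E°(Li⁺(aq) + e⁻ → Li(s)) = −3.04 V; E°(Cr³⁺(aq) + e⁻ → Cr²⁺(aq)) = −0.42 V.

+2.62 V

In the reaction as written, Cr³⁺(aq) is reduced (cathode) and Li⁺(aq) is produced by oxidation at the anode.
E°cell = E°(cathode) − E°(anode) = −0.42 − (−3.04) = +2.62 V.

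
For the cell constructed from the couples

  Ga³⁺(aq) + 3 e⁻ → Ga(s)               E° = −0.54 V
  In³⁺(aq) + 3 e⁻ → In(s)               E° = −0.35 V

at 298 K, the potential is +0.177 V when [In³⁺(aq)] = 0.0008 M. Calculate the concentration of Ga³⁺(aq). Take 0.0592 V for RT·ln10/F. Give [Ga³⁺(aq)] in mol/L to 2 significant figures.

The In³⁺/In couple has the larger reduction potential, so it is the cathode: E°cell = −0.35 − (−0.54) = +0.19 V and n = 3.
From the Nernst equation, log Q = n(E° − E)/0.0592 = 3·(+0.19 − (+0.177))/0.0592 = 0.659.
The balanced reaction is In³⁺(aq) + Ga(s) → In(s) + Ga³⁺(aq), so Q = [Ga³⁺(aq)] / [In³⁺(aq)].
Isolating [Ga³⁺(aq)] in Q = 10^{0.659} yields log [Ga³⁺(aq)] = −2.438, i.e. 0.0036 M.

0.0036 M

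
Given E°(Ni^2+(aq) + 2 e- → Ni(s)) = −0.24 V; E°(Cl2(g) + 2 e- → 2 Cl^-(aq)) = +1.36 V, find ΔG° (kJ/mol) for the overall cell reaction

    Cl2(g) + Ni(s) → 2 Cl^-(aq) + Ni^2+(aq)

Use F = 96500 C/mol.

In the reaction as written Cl2(g) is reduced, so the Cl₂/Cl⁻ couple is the cathode and Ni²⁺/Ni is the anode.
E°cell = +1.36 − (−0.24) = +1.60 V; balancing electrons gives n = 2.
ΔG° = −nFE°cell = −(2)(96500)(+1.60) J/mol = −309 kJ/mol.

−309 kJ/mol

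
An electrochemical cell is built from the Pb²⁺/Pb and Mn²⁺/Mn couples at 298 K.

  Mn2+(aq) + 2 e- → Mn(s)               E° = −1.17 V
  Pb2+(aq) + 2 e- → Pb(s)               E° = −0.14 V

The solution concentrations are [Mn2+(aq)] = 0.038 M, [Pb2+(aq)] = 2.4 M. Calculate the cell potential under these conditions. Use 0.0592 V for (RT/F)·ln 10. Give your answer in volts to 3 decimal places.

Pb²⁺/Pb is reduced (cathode, E° = −0.14 V) and Mn²⁺/Mn is oxidized (anode).
The standard potential is −0.14 − (−1.17) = +1.03 V and the balanced reaction transfers n = 2 electrons.
Balancing gives Pb2+(aq) + Mn(s) → Pb(s) + Mn2+(aq); hence Q = [Mn2+(aq)] / [Pb2+(aq)] = 0.0158 (log Q = −1.800).
E = E° − (0.0592/n)·log Q = +1.03 − (0.0592/2)(−1.800) = +1.083 V.

+1.083 V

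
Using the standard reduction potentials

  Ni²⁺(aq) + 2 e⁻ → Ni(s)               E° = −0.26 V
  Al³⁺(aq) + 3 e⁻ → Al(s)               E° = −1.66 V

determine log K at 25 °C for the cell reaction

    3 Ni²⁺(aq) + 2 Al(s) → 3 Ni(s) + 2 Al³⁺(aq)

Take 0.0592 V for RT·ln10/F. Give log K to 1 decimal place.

The Ni²⁺/Ni couple is reduced (cathode); E°cell = −0.26 − (−1.66) = +1.40 V with n = 6.
At equilibrium E = 0, so log K = nE°cell / 0.0592 = (6)(+1.40) / 0.0592 = 141.9.

log K = 141.9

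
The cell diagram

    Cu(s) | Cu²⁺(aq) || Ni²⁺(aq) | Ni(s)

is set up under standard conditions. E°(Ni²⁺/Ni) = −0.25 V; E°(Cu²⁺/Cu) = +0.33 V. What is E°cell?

By convention the left-hand electrode in cell notation is the anode (oxidation) and the right-hand electrode is the cathode (reduction).
E°cell = E°(right) − E°(left) = −0.25 − (+0.33) = −0.58 V.
The negative sign shows that, as written, the cell would require an external voltage to drive the reaction.

−0.58 V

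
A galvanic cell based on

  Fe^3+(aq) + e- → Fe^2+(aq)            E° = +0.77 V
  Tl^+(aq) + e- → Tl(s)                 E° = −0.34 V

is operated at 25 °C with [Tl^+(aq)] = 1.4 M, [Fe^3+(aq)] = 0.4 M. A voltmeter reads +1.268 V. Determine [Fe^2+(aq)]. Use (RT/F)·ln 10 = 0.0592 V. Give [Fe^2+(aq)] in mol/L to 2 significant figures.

Fe³⁺/Fe²⁺ is the cathode (higher E°); E°cell = +0.77 − (−0.34) = +1.11 V with n = 1.
From the Nernst equation, log Q = n(E° − E)/0.0592 = 1·(+1.11 − (+1.268))/0.0592 = −2.669.
For Fe^3+(aq) + Tl(s) → Fe^2+(aq) + Tl^+(aq), the reaction quotient is Q = ([Fe^2+(aq)]·[Tl^+(aq)]) / [Fe^3+(aq)].
Isolating [Fe^2+(aq)] in Q = 10^{−2.669} yields log [Fe^2+(aq)] = −3.213, i.e. 0.00061 M.

0.00061 M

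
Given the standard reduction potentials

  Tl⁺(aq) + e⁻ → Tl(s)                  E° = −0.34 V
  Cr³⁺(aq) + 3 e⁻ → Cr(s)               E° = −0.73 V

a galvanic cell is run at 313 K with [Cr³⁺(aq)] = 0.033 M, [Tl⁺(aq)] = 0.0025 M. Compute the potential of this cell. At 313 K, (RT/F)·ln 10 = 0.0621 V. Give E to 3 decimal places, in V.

The Tl⁺/Tl couple has the more positive E°, so it is the cathode; Cr³⁺/Cr is the anode.
The standard potential is −0.34 − (−0.73) = +0.39 V and the balanced reaction transfers n = 3 electrons.
The balanced reaction is 3 Tl⁺(aq) + Cr(s) → 3 Tl(s) + Cr³⁺(aq), so Q = [Cr³⁺(aq)] / [Tl⁺(aq)]^3 = 2.11×10^6 and log Q = 6.325.
Applying E = E° − (RT ln10/nF)·log Q gives +0.39 − (0.0621/3)(6.325) = +0.259 V.

+0.259 V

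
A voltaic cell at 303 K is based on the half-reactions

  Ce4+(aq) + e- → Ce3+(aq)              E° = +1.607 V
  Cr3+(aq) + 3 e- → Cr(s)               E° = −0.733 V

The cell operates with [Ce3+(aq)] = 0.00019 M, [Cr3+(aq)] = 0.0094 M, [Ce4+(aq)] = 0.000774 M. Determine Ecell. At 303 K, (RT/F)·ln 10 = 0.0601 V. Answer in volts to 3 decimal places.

+2.417 V

Since E°(Ce⁴⁺/Ce³⁺) > E°(Cr³⁺/Cr), Ce⁴⁺/Ce³⁺ serves as the cathode.
E°cell = +1.607 − (−0.733) = +2.340 V, with n = 3 electrons transferred.
The balanced reaction is 3 Ce4+(aq) + Cr(s) → 3 Ce3+(aq) + Cr3+(aq), so Q = ([Ce3+(aq)]^3·[Cr3+(aq)]) / [Ce4+(aq)]^3 = 0.000139 and log Q = −3.857.
E = E° − (0.0601/n)·log Q = +2.340 − (0.0601/3)(−3.857) = +2.417 V.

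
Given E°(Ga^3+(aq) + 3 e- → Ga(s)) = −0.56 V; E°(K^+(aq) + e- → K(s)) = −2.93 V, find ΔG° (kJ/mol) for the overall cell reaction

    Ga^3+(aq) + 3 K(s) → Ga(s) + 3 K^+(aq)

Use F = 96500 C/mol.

In the reaction as written Ga^3+(aq) is reduced, so the Ga³⁺/Ga couple is the cathode and K⁺/K is the anode.
E°cell = −0.56 − (−2.93) = +2.37 V; balancing electrons gives n = 3.
ΔG° = −nFE°cell = −(3)(96500)(+2.37) J/mol = −686 kJ/mol.

−686 kJ/mol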